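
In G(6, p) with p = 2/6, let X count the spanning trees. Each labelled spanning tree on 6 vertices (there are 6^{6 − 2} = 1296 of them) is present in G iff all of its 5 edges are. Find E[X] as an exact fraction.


K_6 has 6^{6 − 2} = 1296 labelled spanning trees.
For each such spanning tree H, let X_H = 1 if all 5 edges of H are present in G. Then P[X_H = 1] = p^{5} = (1/3)^{5} = 1/243.
Summing the indicators: E[X] = Σ_H E[X_H] = 1296 · p^{5} = 1296 · 1/243 = 16/3.
Numerically: E[X] ≈ 5.33333.

E[X] = 1296 · (1/3)^{5} = 16/3 ≈ 5.33333.


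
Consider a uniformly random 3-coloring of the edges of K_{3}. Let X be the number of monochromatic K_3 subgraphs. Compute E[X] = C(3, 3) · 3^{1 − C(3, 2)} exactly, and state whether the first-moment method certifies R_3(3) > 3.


E[X] = C(3, 3) · 3^{1 − 3} = 1 · 3^{−2} = 1/9.
As a reduced fraction: E[X] = 1/9 ≈ 0.1111111.
Is E[X] < 1? YES.
Since E[X] < 1, there exists a 3-coloring of K_{3} with no monochromatic K_3; hence R_3(3) > 3.

E[X] = 1/9 ≈ 0.1111111; E[X] < 1, so R_3(3) > 3.


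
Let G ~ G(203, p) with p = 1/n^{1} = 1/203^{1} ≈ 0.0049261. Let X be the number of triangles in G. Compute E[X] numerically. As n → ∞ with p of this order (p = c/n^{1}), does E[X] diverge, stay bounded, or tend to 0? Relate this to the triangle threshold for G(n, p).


Number of potential triangles: C(203, 3) = 1373701.
Each occurs with probability p³ ≈ (0.0049261)³ ≈ 1.1953962e-07.
By linearity: E[X] = C(203, 3)·p³ ≈ 1373701 · 1.1953962e-07 ≈ 0.16421.
Here α = 1, so p = 1/n is exactly at the triangle threshold p ~ 1/n. Asymptotically E[X] → c³/6 = 1³/6 = 1/6 ≈ 0.16667, a bounded constant. In this regime the triangle count is asymptotically Poisson(c³/6).

E[X] ≈ 0.16421; in regime p = Θ(1/n^{1}) E[X] stays bounded (at the triangle threshold p ~ 1/n).


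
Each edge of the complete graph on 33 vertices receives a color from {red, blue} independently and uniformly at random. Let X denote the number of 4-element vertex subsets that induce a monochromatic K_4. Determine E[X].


Let X = Σ_S X_S over the C(33, 4) = 40920 subsets S of size 4, where X_S = 1 if the K_4 on S is monochromatic.
For a fixed S, the K_4 on S has C(4, 2) = 6 edges. P[all 6 edges red] = (1/2)^6, and likewise for blue, so P[monochromatic] = 2·(1/2)^6 = 2^{1 − 6} = 1/32.
Summing: E[X] = C(33, 4) · 2^{1 − 6} = 40920 · 1/32 = 5115/4.
Numerically: E[X] ≈ 1278.750.

E[X] = C(33,4)·2^(1−C(4,2)) = 5115/4 ≈ 1278.750.


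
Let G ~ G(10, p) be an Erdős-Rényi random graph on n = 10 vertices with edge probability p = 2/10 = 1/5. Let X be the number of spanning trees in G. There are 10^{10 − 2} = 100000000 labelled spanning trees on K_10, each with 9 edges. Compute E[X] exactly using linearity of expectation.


K_10 has 10^{10 − 2} = 100000000 labelled spanning trees.
For each such spanning tree H, let X_H = 1 if all 9 edges of H are present in G. Then P[X_H = 1] = p^{9} = (1/5)^{9} = 1/1953125.
By linearity: E[X] = Σ_H E[X_H] = 100000000 · p^{9} = 100000000 · 1/1953125 = 256/5.
Numerically: E[X] ≈ 51.2.

E[X] = 100000000 · (1/5)^{9} = 256/5 ≈ 51.2.


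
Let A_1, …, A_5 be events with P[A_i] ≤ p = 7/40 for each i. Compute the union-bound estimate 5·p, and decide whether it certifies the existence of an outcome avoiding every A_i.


Union bound: P[∪_{i=1}^{5} A_i] ≤ Σ_i P[A_i] ≤ 5·p = 5·(7/40) = 7/8.
Numerically: 7/8 ≈ 0.875000.
Is 7/8 < 1? YES.
Since P[∪ A_i] ≤ 7/8 < 1, the complement has P[∩ A_i^c] ≥ 1 − 7/8 = 1/8 > 0, so some outcome avoids every A_i.

5·p = 7/8 ≈ 0.875000; existence CERTIFIED by the union bound.


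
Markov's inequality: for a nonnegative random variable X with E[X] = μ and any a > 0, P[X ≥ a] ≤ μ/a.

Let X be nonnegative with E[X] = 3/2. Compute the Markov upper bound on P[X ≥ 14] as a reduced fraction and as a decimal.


μ = E[X] = 3/2, a = 14.
Markov: P[X ≥ 14] ≤ μ/a = (3/2)/14 = 3/28.
Numerically: ≈ 0.107143.
(Since a = 14 > μ = 1.500000, the bound 3/28 is < 1 and informative.)

P[X ≥ 14] ≤ 3/28 ≈ 0.107143.


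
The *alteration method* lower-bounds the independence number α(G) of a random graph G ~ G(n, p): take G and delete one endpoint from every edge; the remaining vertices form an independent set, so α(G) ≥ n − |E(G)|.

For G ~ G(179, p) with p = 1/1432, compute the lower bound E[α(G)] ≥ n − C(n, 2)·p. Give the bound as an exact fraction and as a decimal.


E[|E(G)|] = C(179, 2)·p = 15931 · (1/1432) = 89/8.
E[α(G)] ≥ n − E[|E(G)|] = 179 − 89/8 = 1343/8.
Numerically: ≈ 167.875.
(This is only a lower bound; the true E[α(G)] may be larger.)

E[α(G)] ≥ 1343/8 ≈ 167.875.


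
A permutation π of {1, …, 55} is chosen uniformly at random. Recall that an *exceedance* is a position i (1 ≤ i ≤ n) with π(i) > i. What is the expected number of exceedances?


Write X = Σ_{i=1}^{55} X_i, where X_i = 1_{π(i) > i}.
For each fixed i, π(i) is uniform over {1, …, 55} (marginal of a uniform permutation), so P[π(i) > i] = (n − i)/n. Summing: Σ_{i=1}^{55} (n − i)/n = (0 + 1 + … + 54)/55 = 55(55 − 1)/(2·55) = (55 − 1)/2.
Hence E[X] = Σ_{i=1}^{55} (55 − i)/55 = 27 ≈ 27.000.

E[X] = 27 = 27.000.


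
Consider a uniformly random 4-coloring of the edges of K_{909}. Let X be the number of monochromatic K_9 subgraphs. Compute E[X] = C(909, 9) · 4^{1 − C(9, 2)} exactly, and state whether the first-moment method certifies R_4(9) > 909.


E[X] = C(909, 9) · 4^{1 − 36} = 1122169012923711463931 · 4^{−35} = 1122169012923711463931/1180591620717411303424.
As a reduced fraction: E[X] = 1122169012923711463931/1180591620717411303424 ≈ 0.951.
Is E[X] < 1? YES.
Since E[X] < 1, there exists a 4-coloring of K_{909} with no monochromatic K_9; hence R_4(9) > 909.

E[X] = 1122169012923711463931/1180591620717411303424 ≈ 0.951; E[X] < 1, so R_4(9) > 909.


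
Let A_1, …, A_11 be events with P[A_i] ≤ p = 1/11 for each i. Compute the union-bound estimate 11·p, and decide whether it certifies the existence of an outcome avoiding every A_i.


Union bound: P[∪_{i=1}^{11} A_i] ≤ Σ_i P[A_i] ≤ 11·p = 11·(1/11) = 1.
Numerically: 1 ≈ 1.0000.
Is 1 < 1? NO.
Since the bound 1 is ≥ 1, the union bound is uninformative here; it does NOT by itself certify existence.

11·p = 1 ≈ 1.0000; existence NOT certified by the union bound.


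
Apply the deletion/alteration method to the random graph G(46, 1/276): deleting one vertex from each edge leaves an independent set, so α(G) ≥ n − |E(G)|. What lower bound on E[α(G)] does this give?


E[|E(G)|] = C(46, 2)·p = 1035 · (1/276) = 15/4.
E[α(G)] ≥ n − E[|E(G)|] = 46 − 15/4 = 169/4.
Numerically: ≈ 42.2500.
(This is only a lower bound; the true E[α(G)] may be larger.)

E[α(G)] ≥ 169/4 ≈ 42.2500.


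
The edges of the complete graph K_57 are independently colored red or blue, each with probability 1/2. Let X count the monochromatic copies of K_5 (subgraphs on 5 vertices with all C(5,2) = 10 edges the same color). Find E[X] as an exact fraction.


Let X = Σ_S X_S over the C(57, 5) = 4187106 subsets S of size 5, where X_S = 1 if the K_5 on S is monochromatic.
For a fixed S, the K_5 on S has C(5, 2) = 10 edges. P[all 10 edges red] = (1/2)^10, and likewise for blue, so P[monochromatic] = 2·(1/2)^10 = 2^{1 − 10} = 1/512.
By linearity of expectation: E[X] = C(57, 5) · 2^{1 − 10} = 4187106 · 1/512 = 2093553/256.
Numerically: E[X] ≈ 8177.941.

E[X] = C(57,5)·2^(1−C(5,2)) = 2093553/256 ≈ 8177.941.


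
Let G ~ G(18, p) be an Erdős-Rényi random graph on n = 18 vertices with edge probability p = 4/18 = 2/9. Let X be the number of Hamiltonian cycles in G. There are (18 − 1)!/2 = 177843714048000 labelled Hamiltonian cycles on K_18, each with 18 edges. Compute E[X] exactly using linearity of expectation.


K_18 has (18 − 1)!/2 = 177843714048000 labelled Hamiltonian cycles.
For each such Hamiltonian cycle H, let X_H = 1 if all 18 edges of H are present in G. Then P[X_H = 1] = p^{18} = (2/9)^{18} = 262144/150094635296999121.
By linearity: E[X] = Σ_H E[X_H] = 177843714048000 · p^{18} = 177843714048000 · 262144/150094635296999121 = 63951526166528000/205891132094649.
Numerically: E[X] ≈ 310.6.

E[X] = 177843714048000 · (2/9)^{18} = 63951526166528000/205891132094649 ≈ 310.6.


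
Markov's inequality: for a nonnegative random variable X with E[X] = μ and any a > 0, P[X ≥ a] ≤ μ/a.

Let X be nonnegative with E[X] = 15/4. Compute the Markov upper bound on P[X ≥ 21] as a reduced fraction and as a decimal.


μ = E[X] = 15/4, a = 21.
Markov: P[X ≥ 21] ≤ μ/a = (15/4)/21 = 5/28.
Numerically: ≈ 0.17857.
(Since a = 21 > μ = 3.75000, the bound 5/28 is < 1 and informative.)

P[X ≥ 21] ≤ 5/28 ≈ 0.17857.


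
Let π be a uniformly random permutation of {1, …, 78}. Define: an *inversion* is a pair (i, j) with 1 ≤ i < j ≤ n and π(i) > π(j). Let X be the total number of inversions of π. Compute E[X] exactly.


Write X = Σ X_I over the C(78, 2) = 3003 pairs i < j, with X_I the indicator of one inversion.
There are 3003 indicators.
For each fixed pair i < j, the values π(i) and π(j) are two distinct elements of {1, …, 78} in uniformly random order; by symmetry P[π(i) > π(j)] = 1/2.
By linearity: E[X] = 3003 · (1/2) = C(78, 2) · (1/2) = 3003/2 = 3003/2 ≈ 1501.500000.

E[X] = 3003/2 = 1501.500000.


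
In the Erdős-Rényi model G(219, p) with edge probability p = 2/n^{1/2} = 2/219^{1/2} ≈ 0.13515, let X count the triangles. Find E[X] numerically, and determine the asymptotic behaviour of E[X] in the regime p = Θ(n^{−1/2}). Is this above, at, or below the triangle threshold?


Number of potential triangles: C(219, 3) = 1726669.
Each occurs with probability p³ ≈ (0.13515)³ ≈ 2.4684470e-03.
By linearity: E[X] = C(219, 3)·p³ ≈ 1726669 · 2.4684470e-03 ≈ 4262.19099.
Since α = 1/2 < 1, p = c/n^{1/2} ≫ 1/n is above the triangle threshold p ~ 1/n. Asymptotically E[X] ~ (c³/6)·n^{3(1−α)} = (2³/6)·n^{1.5} → ∞; triangles are abundant w.h.p.

E[X] ≈ 4262.19099; in regime p = Θ(1/n^{1/2}) E[X] diverges (above the triangle threshold p ~ 1/n).


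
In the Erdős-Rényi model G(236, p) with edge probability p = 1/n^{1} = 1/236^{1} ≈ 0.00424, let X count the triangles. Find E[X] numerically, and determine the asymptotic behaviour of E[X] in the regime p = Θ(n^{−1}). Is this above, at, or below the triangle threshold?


Number of potential triangles: C(236, 3) = 2162940.
Each occurs with probability p³ ≈ (0.00424)³ ≈ 7.60789e-08.
By linearity: E[X] = C(236, 3)·p³ ≈ 2162940 · 7.60789e-08 ≈ 0.165.
Here α = 1, so p = 1/n is exactly at the triangle threshold p ~ 1/n. Asymptotically E[X] → c³/6 = 1³/6 = 1/6 ≈ 0.167, a bounded constant. In this regime the triangle count is asymptotically Poisson(c³/6).

E[X] ≈ 0.165; in regime p = Θ(1/n^{1}) E[X] stays bounded (at the triangle threshold p ~ 1/n).


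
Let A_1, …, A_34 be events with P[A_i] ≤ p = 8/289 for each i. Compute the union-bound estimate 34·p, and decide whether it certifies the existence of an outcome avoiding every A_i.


Union bound: P[∪_{i=1}^{34} A_i] ≤ Σ_i P[A_i] ≤ 34·p = 34·(8/289) = 16/17.
Numerically: 16/17 ≈ 0.9411765.
Is 16/17 < 1? YES.
Since P[∪ A_i] ≤ 16/17 < 1, the complement has P[∩ A_i^c] ≥ 1 − 16/17 = 1/17 > 0, so some outcome avoids every A_i.

34·p = 16/17 ≈ 0.9411765; existence CERTIFIED by the union bound.


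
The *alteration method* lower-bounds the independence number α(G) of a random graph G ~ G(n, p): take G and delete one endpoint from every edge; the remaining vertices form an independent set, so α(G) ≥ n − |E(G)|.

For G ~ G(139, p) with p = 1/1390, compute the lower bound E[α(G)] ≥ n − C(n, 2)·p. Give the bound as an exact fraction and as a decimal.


E[|E(G)|] = C(139, 2)·p = 9591 · (1/1390) = 69/10.
E[α(G)] ≥ n − E[|E(G)|] = 139 − 69/10 = 1321/10.
Numerically: ≈ 132.10000.
(This is only a lower bound; the true E[α(G)] may be larger.)

E[α(G)] ≥ 1321/10 ≈ 132.10000.


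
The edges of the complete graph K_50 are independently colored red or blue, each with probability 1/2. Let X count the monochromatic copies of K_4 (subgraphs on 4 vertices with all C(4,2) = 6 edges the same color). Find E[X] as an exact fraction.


Let X = Σ_S X_S over the C(50, 4) = 230300 subsets S of size 4, where X_S = 1 if the K_4 on S is monochromatic.
For a fixed S, the K_4 on S has C(4, 2) = 6 edges. P[all 6 edges red] = (1/2)^6, and likewise for blue, so P[monochromatic] = 2·(1/2)^6 = 2^{1 − 6} = 1/32.
Summing: E[X] = C(50, 4) · 2^{1 − 6} = 230300 · 1/32 = 57575/8.
Numerically: E[X] ≈ 7196.8750.

E[X] = C(50,4)·2^(1−C(4,2)) = 57575/8 ≈ 7196.8750.


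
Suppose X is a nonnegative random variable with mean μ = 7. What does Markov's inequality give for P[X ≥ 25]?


μ = E[X] = 7, a = 25.
Markov: P[X ≥ 25] ≤ μ/a = (7)/25 = 7/25.
Numerically: ≈ 0.28000.
(Since a = 25 > μ = 7.00000, the bound 7/25 is < 1 and informative.)

P[X ≥ 25] ≤ 7/25 ≈ 0.28000.


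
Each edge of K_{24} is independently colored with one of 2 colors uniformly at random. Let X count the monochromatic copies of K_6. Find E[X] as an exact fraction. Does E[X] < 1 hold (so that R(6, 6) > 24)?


E[X] = C(24, 6) · 2^{1 − 15} = 134596 · 2^{−14} = 134596/16384.
As a reduced fraction: E[X] = 33649/4096 ≈ 8.215.
Is E[X] < 1? NO.
Since E[X] ≥ 1, the first-moment bound is inconclusive at n = 24; it does NOT by itself certify R(6, 6) > 24.

E[X] = 33649/4096 ≈ 8.215; E[X] ≥ 1; first-moment method inconclusive here.


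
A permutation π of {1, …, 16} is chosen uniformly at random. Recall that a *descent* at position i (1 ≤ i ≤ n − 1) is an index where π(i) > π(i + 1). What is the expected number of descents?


Write X = Σ X_I over i = 1, …, 15, with X_I the indicator of one descent.
There are 15 indicators.
For each fixed i, the pair (π(i), π(i+1)) is a uniformly random ordered pair of distinct values from {1, …, 16}; by symmetry P[π(i) > π(i+1)] = 1/2.
By linearity: E[X] = 15 · (1/2) = (16 − 1) · (1/2) = 15/2 ≈ 7.500.

E[X] = 15/2 = 7.500.


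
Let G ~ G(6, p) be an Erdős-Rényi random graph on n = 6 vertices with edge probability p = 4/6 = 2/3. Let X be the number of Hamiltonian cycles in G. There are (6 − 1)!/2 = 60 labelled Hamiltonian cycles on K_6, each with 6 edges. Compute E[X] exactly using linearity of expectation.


K_6 has (6 − 1)!/2 = 60 labelled Hamiltonian cycles.
For each such Hamiltonian cycle H, let X_H = 1 if all 6 edges of H are present in G. Then P[X_H = 1] = p^{6} = (2/3)^{6} = 64/729.
By linearity of expectation: E[X] = Σ_H E[X_H] = 60 · p^{6} = 60 · 64/729 = 1280/243.
Numerically: E[X] ≈ 5.267.

E[X] = 60 · (2/3)^{6} = 1280/243 ≈ 5.267.


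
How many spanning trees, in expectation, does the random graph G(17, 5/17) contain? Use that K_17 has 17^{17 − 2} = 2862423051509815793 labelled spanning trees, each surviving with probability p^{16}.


K_17 has 17^{17 − 2} = 2862423051509815793 labelled spanning trees.
For each such spanning tree H, let X_H = 1 if all 16 edges of H are present in G. Then P[X_H = 1] = p^{16} = (5/17)^{16} = 152587890625/48661191875666868481.
By linearity: E[X] = Σ_H E[X_H] = 2862423051509815793 · p^{16} = 2862423051509815793 · 152587890625/48661191875666868481 = 152587890625/17.
Numerically: E[X] ≈ 8.976e+09.

E[X] = 2862423051509815793 · (5/17)^{16} = 152587890625/17 ≈ 8.976e+09.


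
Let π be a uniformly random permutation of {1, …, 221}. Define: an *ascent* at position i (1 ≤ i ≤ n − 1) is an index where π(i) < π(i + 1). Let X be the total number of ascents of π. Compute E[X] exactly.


Write X = Σ X_I over i = 1, …, 220, with X_I the indicator of one ascent.
There are 220 indicators.
For each fixed i, the pair (π(i), π(i+1)) is a uniformly random ordered pair of distinct values from {1, …, 221}; by symmetry P[π(i) < π(i+1)] = 1/2.
By linearity: E[X] = 220 · (1/2) = (221 − 1) · (1/2) = 110 ≈ 110.000000.

E[X] = 110 = 110.000000.


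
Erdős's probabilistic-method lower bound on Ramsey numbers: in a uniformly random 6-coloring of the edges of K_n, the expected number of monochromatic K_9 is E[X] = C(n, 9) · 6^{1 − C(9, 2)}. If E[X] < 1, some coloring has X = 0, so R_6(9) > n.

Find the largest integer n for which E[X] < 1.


We need C(n, 9) · 6^{1 − 36} < 1, i.e. C(n, 9) < 6^{36 − 1} = 1719070799748422591028658176.
Check values of n near the boundary:
  n = 4403: C(4403, 9) = 1699894433046281918452233150; 1699894433046281918452233150 < 1719070799748422591028658176? YES
  n = 4404: C(4404, 9) = 1703375445537161676647015880; 1703375445537161676647015880 < 1719070799748422591028658176? YES
  n = 4405: C(4405, 9) = 1706862792900636302463627150; 1706862792900636302463627150 < 1719070799748422591028658176? YES
  n = 4406: C(4406, 9) = 1710356485221788389505285700; 1710356485221788389505285700 < 1719070799748422591028658176? YES
  n = 4407: C(4407, 9) = 1713856532599459170657070050; 1713856532599459170657070050 < 1719070799748422591028658176? YES
  n = 4408: C(4408, 9) = 1717362945146264156457459600; 1717362945146264156457459600 < 1719070799748422591028658176? YES
  n = 4409: C(4409, 9) = 1720875732988608787686577131; 1720875732988608787686577131 < 1719070799748422591028658176? NO
The largest n with C(n, 9) < 1719070799748422591028658176 is n = 4408 (where E[X] = 35778394690547169926197075/35813974994758803979763712 ≈ 0.999). Hence R_6(9) > 4408, i.e. R_6(9) ≥ 4409.

Largest n = 4408; hence R_6(9) > 4408.


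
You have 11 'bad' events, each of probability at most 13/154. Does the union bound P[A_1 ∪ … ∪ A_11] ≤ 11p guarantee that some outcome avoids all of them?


Union bound: P[∪_{i=1}^{11} A_i] ≤ Σ_i P[A_i] ≤ 11·p = 11·(13/154) = 13/14.
Numerically: 13/14 ≈ 0.929.
Is 13/14 < 1? YES.
Since P[∪ A_i] ≤ 13/14 < 1, the complement has P[∩ A_i^c] ≥ 1 − 13/14 = 1/14 > 0, so some outcome avoids every A_i.

11·p = 13/14 ≈ 0.929; existence CERTIFIED by the union bound.


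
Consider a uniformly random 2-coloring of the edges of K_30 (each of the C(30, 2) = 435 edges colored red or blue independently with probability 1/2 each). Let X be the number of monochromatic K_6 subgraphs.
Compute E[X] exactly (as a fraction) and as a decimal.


Let X = Σ_S X_S over the C(30, 6) = 593775 subsets S of size 6, where X_S = 1 if the K_6 on S is monochromatic.
For a fixed S, the K_6 on S has C(6, 2) = 15 edges. P[all 15 edges red] = (1/2)^15, and likewise for blue, so P[monochromatic] = 2·(1/2)^15 = 2^{1 − 15} = 1/16384.
By linearity of expectation: E[X] = C(30, 6) · 2^{1 − 15} = 593775 · 1/16384 = 593775/16384.
Numerically: E[X] ≈ 36.24115.

E[X] = C(30,6)·2^(1−C(6,2)) = 593775/16384 ≈ 36.24115.


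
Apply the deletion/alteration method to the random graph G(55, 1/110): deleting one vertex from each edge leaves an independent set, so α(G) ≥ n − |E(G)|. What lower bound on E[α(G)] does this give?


E[|E(G)|] = C(55, 2)·p = 1485 · (1/110) = 27/2.
E[α(G)] ≥ n − E[|E(G)|] = 55 − 27/2 = 83/2.
Numerically: ≈ 41.50000.
(This is only a lower bound; the true E[α(G)] may be larger.)

E[α(G)] ≥ 83/2 ≈ 41.50000.


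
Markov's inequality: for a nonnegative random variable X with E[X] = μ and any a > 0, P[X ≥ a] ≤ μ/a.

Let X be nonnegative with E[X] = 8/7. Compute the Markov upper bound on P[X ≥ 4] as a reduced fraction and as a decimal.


μ = E[X] = 8/7, a = 4.
Markov: P[X ≥ 4] ≤ μ/a = (8/7)/4 = 2/7.
Numerically: ≈ 0.285714.
(Since a = 4 > μ = 1.142857, the bound 2/7 is < 1 and informative.)

P[X ≥ 4] ≤ 2/7 ≈ 0.285714.


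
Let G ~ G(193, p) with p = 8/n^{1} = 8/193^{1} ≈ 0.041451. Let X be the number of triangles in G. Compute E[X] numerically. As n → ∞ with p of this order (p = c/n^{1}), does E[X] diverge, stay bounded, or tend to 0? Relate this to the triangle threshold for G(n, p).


Number of potential triangles: C(193, 3) = 1179616.
Each occurs with probability p³ ≈ (0.041451)³ ≈ 7.1219355e-05.
By linearity: E[X] = C(193, 3)·p³ ≈ 1179616 · 7.1219355e-05 ≈ 84.01149.
Here α = 1, so p = 8/n is exactly at the triangle threshold p ~ 1/n. Asymptotically E[X] → c³/6 = 8³/6 = 256/3 ≈ 85.33333, a bounded constant. In this regime the triangle count is asymptotically Poisson(c³/6).

E[X] ≈ 84.01149; in regime p = Θ(1/n^{1}) E[X] stays bounded (at the triangle threshold p ~ 1/n).


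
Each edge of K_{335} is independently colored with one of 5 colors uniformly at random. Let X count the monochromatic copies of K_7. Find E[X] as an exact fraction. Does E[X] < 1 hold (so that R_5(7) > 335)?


E[X] = C(335, 7) · 5^{1 − 21} = 88202498238195 · 5^{−20} = 88202498238195/95367431640625.
As a reduced fraction: E[X] = 17640499647639/19073486328125 ≈ 0.924870.
Is E[X] < 1? YES.
Since E[X] < 1, there exists a 5-coloring of K_{335} with no monochromatic K_7; hence R_5(7) > 335.

E[X] = 17640499647639/19073486328125 ≈ 0.924870; E[X] < 1, so R_5(7) > 335.


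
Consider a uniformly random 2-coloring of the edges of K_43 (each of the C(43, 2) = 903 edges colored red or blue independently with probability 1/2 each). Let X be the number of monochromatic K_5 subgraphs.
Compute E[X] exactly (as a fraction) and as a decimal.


Let X = Σ_S X_S over the C(43, 5) = 962598 subsets S of size 5, where X_S = 1 if the K_5 on S is monochromatic.
For a fixed S, the K_5 on S has C(5, 2) = 10 edges. P[all 10 edges red] = (1/2)^10, and likewise for blue, so P[monochromatic] = 2·(1/2)^10 = 2^{1 − 10} = 1/512.
By linearity of expectation: E[X] = C(43, 5) · 2^{1 − 10} = 962598 · 1/512 = 481299/256.
Numerically: E[X] ≈ 1880.0742.

E[X] = C(43,5)·2^(1−C(5,2)) = 481299/256 ≈ 1880.0742.


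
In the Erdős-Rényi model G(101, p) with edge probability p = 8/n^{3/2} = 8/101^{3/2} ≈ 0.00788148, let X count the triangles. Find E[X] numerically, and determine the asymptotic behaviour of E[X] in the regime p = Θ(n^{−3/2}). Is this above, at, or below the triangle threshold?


Number of potential triangles: C(101, 3) = 166650.
Each occurs with probability p³ ≈ (0.00788148)³ ≈ 4.89580125e-07.
By linearity: E[X] = C(101, 3)·p³ ≈ 166650 · 4.89580125e-07 ≈ 0.081589.
Since α = 3/2 > 1, p = c/n^{3/2} = o(1/n) is below the triangle threshold p ~ 1/n. Asymptotically E[X] ~ (c³/6)·n^{3(1−α)} = (8³/6)·n^{-1.5} → 0, so by Markov's inequality G has no triangles w.h.p.

E[X] ≈ 0.081589; in regime p = Θ(1/n^{3/2}) E[X] tends to 0 (below the triangle threshold p ~ 1/n).


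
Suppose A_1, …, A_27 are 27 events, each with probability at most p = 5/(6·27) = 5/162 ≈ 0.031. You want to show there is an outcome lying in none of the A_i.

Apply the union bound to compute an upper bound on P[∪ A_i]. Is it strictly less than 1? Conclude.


Union bound: P[∪_{i=1}^{27} A_i] ≤ Σ_i P[A_i] ≤ 27·p = 27·(5/162) = 5/6.
Numerically: 5/6 ≈ 0.833.
Is 5/6 < 1? YES.
Since P[∪ A_i] ≤ 5/6 < 1, the complement has P[∩ A_i^c] ≥ 1 − 5/6 = 1/6 > 0, so some outcome avoids every A_i.

27·p = 5/6 ≈ 0.833; existence CERTIFIED by the union bound.


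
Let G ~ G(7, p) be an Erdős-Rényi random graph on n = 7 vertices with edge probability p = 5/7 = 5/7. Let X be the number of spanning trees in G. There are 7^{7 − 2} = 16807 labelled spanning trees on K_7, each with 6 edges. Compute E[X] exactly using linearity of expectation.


K_7 has 7^{7 − 2} = 16807 labelled spanning trees.
For each such spanning tree H, let X_H = 1 if all 6 edges of H are present in G. Then P[X_H = 1] = p^{6} = (5/7)^{6} = 15625/117649.
By linearity of expectation: E[X] = Σ_H E[X_H] = 16807 · p^{6} = 16807 · 15625/117649 = 15625/7.
Numerically: E[X] ≈ 2.23e+03.

E[X] = 16807 · (5/7)^{6} = 15625/7 ≈ 2.23e+03.


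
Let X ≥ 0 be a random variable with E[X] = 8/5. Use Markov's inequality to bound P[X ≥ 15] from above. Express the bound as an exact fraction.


μ = E[X] = 8/5, a = 15.
Markov: P[X ≥ 15] ≤ μ/a = (8/5)/15 = 8/75.
Numerically: ≈ 0.1067.
(Since a = 15 > μ = 1.6000, the bound 8/75 is < 1 and informative.)

P[X ≥ 15] ≤ 8/75 ≈ 0.1067.


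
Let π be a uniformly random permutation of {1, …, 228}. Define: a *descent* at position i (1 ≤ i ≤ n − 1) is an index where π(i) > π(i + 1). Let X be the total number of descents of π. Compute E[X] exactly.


Write X = Σ X_I over i = 1, …, 227, with X_I the indicator of one descent.
There are 227 indicators.
For each fixed i, the pair (π(i), π(i+1)) is a uniformly random ordered pair of distinct values from {1, …, 228}; by symmetry P[π(i) > π(i+1)] = 1/2.
By linearity: E[X] = 227 · (1/2) = (228 − 1) · (1/2) = 227/2 ≈ 113.5000.

E[X] = 227/2 = 113.5000.


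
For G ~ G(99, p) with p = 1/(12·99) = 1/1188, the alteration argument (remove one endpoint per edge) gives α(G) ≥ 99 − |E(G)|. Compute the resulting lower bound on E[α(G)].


E[|E(G)|] = C(99, 2)·p = 4851 · (1/1188) = 49/12.
E[α(G)] ≥ n − E[|E(G)|] = 99 − 49/12 = 1139/12.
Numerically: ≈ 94.916667.
(This is only a lower bound; the true E[α(G)] may be larger.)

E[α(G)] ≥ 1139/12 ≈ 94.916667.


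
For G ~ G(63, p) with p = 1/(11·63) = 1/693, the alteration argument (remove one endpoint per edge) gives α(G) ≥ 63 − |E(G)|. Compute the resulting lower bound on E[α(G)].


E[|E(G)|] = C(63, 2)·p = 1953 · (1/693) = 31/11.
E[α(G)] ≥ n − E[|E(G)|] = 63 − 31/11 = 662/11.
Numerically: ≈ 60.181818.
(This is only a lower bound; the true E[α(G)] may be larger.)

E[α(G)] ≥ 662/11 ≈ 60.181818.


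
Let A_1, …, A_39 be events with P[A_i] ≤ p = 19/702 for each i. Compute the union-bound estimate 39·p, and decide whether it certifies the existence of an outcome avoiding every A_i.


Union bound: P[∪_{i=1}^{39} A_i] ≤ Σ_i P[A_i] ≤ 39·p = 39·(19/702) = 19/18.
Numerically: 19/18 ≈ 1.0556.
Is 19/18 < 1? NO.
Since the bound 19/18 is ≥ 1, the union bound is uninformative here; it does NOT by itself certify existence.

39·p = 19/18 ≈ 1.0556; existence NOT certified by the union bound.


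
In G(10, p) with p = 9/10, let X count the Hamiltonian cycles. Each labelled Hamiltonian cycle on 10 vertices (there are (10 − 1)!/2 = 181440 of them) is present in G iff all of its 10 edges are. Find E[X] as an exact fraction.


K_10 has (10 − 1)!/2 = 181440 labelled Hamiltonian cycles.
For each such Hamiltonian cycle H, let X_H = 1 if all 10 edges of H are present in G. Then P[X_H = 1] = p^{10} = (9/10)^{10} = 3486784401/10000000000.
By linearity: E[X] = Σ_H E[X_H] = 181440 · p^{10} = 181440 · 3486784401/10000000000 = 1977006755367/31250000.
Numerically: E[X] ≈ 6.326e+04.

E[X] = 181440 · (9/10)^{10} = 1977006755367/31250000 ≈ 6.326e+04.


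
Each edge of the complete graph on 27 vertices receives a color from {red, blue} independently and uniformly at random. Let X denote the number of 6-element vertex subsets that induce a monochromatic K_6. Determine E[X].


Let X = Σ_S X_S over the C(27, 6) = 296010 subsets S of size 6, where X_S = 1 if the K_6 on S is monochromatic.
For a fixed S, the K_6 on S has C(6, 2) = 15 edges. P[all 15 edges red] = (1/2)^15, and likewise for blue, so P[monochromatic] = 2·(1/2)^15 = 2^{1 − 15} = 1/16384.
By linearity: E[X] = C(27, 6) · 2^{1 − 15} = 296010 · 1/16384 = 148005/8192.
Numerically: E[X] ≈ 18.067017.

E[X] = C(27,6)·2^(1−C(6,2)) = 148005/8192 ≈ 18.067017.


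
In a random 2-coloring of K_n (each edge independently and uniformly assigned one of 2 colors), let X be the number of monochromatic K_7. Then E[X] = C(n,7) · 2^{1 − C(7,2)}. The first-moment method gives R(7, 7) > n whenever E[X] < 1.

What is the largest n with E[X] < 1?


We need C(n, 7) · 2^{1 − 21} < 1, i.e. C(n, 7) < 2^{21 − 1} = 1048576.
Check values of n near the boundary:
  n = 23: C(23, 7) = 245157; 245157 < 1048576? YES
  n = 24: C(24, 7) = 346104; 346104 < 1048576? YES
  n = 25: C(25, 7) = 480700; 480700 < 1048576? YES
  n = 26: C(26, 7) = 657800; 657800 < 1048576? YES
  n = 27: C(27, 7) = 888030; 888030 < 1048576? YES
  n = 28: C(28, 7) = 1184040; 1184040 < 1048576? NO
  n = 29: C(29, 7) = 1560780; 1560780 < 1048576? NO
The largest n with C(n, 7) < 1048576 is n = 27 (where E[X] = 444015/524288 ≈ 0.846891). Hence R(7, 7) > 27, i.e. R(7, 7) ≥ 28.

Largest n = 27; hence R(7, 7) > 27.


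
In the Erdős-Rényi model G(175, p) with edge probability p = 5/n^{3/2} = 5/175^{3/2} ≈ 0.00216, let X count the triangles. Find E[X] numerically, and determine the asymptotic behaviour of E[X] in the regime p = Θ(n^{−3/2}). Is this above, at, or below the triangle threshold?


Number of potential triangles: C(175, 3) = 877975.
Each occurs with probability p³ ≈ (0.00216)³ ≈ 1.007485e-08.
By linearity: E[X] = C(175, 3)·p³ ≈ 877975 · 1.007485e-08 ≈ 0.0088.
Since α = 3/2 > 1, p = c/n^{3/2} = o(1/n) is below the triangle threshold p ~ 1/n. Asymptotically E[X] ~ (c³/6)·n^{3(1−α)} = (5³/6)·n^{-1.5} → 0, so by Markov's inequality G has no triangles w.h.p.

E[X] ≈ 0.0088; in regime p = Θ(1/n^{3/2}) E[X] tends to 0 (below the triangle threshold p ~ 1/n).


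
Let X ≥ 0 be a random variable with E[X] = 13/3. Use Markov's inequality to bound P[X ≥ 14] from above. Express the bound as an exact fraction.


μ = E[X] = 13/3, a = 14.
Markov: P[X ≥ 14] ≤ μ/a = (13/3)/14 = 13/42.
Numerically: ≈ 0.310.
(Since a = 14 > μ = 4.333, the bound 13/42 is < 1 and informative.)

P[X ≥ 14] ≤ 13/42 ≈ 0.310.


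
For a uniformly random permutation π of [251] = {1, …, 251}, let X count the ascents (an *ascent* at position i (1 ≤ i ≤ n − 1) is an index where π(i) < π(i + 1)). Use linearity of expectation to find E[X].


Write X = Σ X_I over i = 1, …, 250, with X_I the indicator of one ascent.
There are 250 indicators.
For each fixed i, the pair (π(i), π(i+1)) is a uniformly random ordered pair of distinct values from {1, …, 251}; by symmetry P[π(i) < π(i+1)] = 1/2.
By linearity: E[X] = 250 · (1/2) = (251 − 1) · (1/2) = 125 ≈ 125.0000.

E[X] = 125 = 125.0000.


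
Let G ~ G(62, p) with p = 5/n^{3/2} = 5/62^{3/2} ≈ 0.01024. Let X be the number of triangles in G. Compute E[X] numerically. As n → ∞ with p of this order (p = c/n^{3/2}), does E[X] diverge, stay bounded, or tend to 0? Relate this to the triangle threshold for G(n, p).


Number of potential triangles: C(62, 3) = 37820.
Each occurs with probability p³ ≈ (0.01024)³ ≈ 1.074354e-06.
By linearity: E[X] = C(62, 3)·p³ ≈ 37820 · 1.074354e-06 ≈ 0.0406.
Since α = 3/2 > 1, p = c/n^{3/2} = o(1/n) is below the triangle threshold p ~ 1/n. Asymptotically E[X] ~ (c³/6)·n^{3(1−α)} = (5³/6)·n^{-1.5} → 0, so by Markov's inequality G has no triangles w.h.p.

E[X] ≈ 0.0406; in regime p = Θ(1/n^{3/2}) E[X] tends to 0 (below the triangle threshold p ~ 1/n).


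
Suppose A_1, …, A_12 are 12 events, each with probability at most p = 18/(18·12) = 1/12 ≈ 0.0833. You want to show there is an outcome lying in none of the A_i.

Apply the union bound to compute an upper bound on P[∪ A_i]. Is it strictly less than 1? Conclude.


Union bound: P[∪_{i=1}^{12} A_i] ≤ Σ_i P[A_i] ≤ 12·p = 12·(1/12) = 1.
Numerically: 1 ≈ 1.0000.
Is 1 < 1? NO.
Since the bound 1 is ≥ 1, the union bound is uninformative here; it does NOT by itself certify existence.

12·p = 1 ≈ 1.0000; existence NOT certified by the union bound.


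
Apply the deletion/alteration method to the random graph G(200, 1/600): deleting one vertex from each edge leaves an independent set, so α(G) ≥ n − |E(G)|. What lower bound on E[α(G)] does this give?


E[|E(G)|] = C(200, 2)·p = 19900 · (1/600) = 199/6.
E[α(G)] ≥ n − E[|E(G)|] = 200 − 199/6 = 1001/6.
Numerically: ≈ 166.833.
(This is only a lower bound; the true E[α(G)] may be larger.)

E[α(G)] ≥ 1001/6 ≈ 166.833.


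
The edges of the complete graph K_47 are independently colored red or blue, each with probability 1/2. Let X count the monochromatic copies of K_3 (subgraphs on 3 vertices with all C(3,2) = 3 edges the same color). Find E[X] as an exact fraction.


Let X = Σ_S X_S over the C(47, 3) = 16215 subsets S of size 3, where X_S = 1 if the K_3 on S is monochromatic.
For a fixed S, the K_3 on S has C(3, 2) = 3 edges. P[all 3 edges red] = (1/2)^3, and likewise for blue, so P[monochromatic] = 2·(1/2)^3 = 2^{1 − 3} = 1/4.
By linearity of expectation: E[X] = C(47, 3) · 2^{1 − 3} = 16215 · 1/4 = 16215/4.
Numerically: E[X] ≈ 4053.750.

E[X] = C(47,3)·2^(1−C(3,2)) = 16215/4 ≈ 4053.750.


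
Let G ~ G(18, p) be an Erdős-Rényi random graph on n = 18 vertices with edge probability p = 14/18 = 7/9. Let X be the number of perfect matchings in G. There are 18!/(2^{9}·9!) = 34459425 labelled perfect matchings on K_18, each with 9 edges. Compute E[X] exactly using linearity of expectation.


K_18 has 18!/(2^{9}·9!) = 34459425 labelled perfect matchings.
For each such perfect matching H, let X_H = 1 if all 9 edges of H are present in G. Then P[X_H = 1] = p^{9} = (7/9)^{9} = 40353607/387420489.
Summing the indicators: E[X] = Σ_H E[X_H] = 34459425 · p^{9} = 34459425 · 40353607/387420489 = 17167433257975/4782969.
Numerically: E[X] ≈ 3.59e+06.

E[X] = 34459425 · (7/9)^{9} = 17167433257975/4782969 ≈ 3.59e+06.


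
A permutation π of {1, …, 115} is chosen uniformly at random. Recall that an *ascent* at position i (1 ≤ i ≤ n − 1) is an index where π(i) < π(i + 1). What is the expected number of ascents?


Write X = Σ X_I over i = 1, …, 114, with X_I the indicator of one ascent.
There are 114 indicators.
For each fixed i, the pair (π(i), π(i+1)) is a uniformly random ordered pair of distinct values from {1, …, 115}; by symmetry P[π(i) < π(i+1)] = 1/2.
By linearity: E[X] = 114 · (1/2) = (115 − 1) · (1/2) = 57 ≈ 57.0000.

E[X] = 57 = 57.0000.


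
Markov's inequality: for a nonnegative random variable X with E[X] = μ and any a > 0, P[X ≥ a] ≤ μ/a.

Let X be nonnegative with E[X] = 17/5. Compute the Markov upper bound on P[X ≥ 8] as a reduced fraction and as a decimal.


μ = E[X] = 17/5, a = 8.
Markov: P[X ≥ 8] ≤ μ/a = (17/5)/8 = 17/40.
Numerically: ≈ 0.42500.
(Since a = 8 > μ = 3.40000, the bound 17/40 is < 1 and informative.)

P[X ≥ 8] ≤ 17/40 ≈ 0.42500.


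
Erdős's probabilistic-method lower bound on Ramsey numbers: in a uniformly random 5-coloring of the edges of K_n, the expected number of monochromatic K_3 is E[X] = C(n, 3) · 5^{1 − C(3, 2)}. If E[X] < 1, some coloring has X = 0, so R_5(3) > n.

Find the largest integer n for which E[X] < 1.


We need C(n, 3) · 5^{1 − 3} < 1, i.e. C(n, 3) < 5^{3 − 1} = 25.
Check values of n near the boundary:
  n = 4: C(4, 3) = 4; 4 < 25? YES
  n = 5: C(5, 3) = 10; 10 < 25? YES
  n = 6: C(6, 3) = 20; 20 < 25? YES
  n = 7: C(7, 3) = 35; 35 < 25? NO
The largest n with C(n, 3) < 25 is n = 6 (where E[X] = 4/5 ≈ 0.8000). Hence R_5(3) > 6, i.e. R_5(3) ≥ 7.

Largest n = 6; hence R_5(3) > 6.


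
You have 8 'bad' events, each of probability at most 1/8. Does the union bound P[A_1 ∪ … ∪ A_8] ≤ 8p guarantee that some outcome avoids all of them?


Union bound: P[∪_{i=1}^{8} A_i] ≤ Σ_i P[A_i] ≤ 8·p = 8·(1/8) = 1.
Numerically: 1 ≈ 1.000000.
Is 1 < 1? NO.
Since the bound 1 is ≥ 1, the union bound is uninformative here; it does NOT by itself certify existence.

8·p = 1 ≈ 1.000000; existence NOT certified by the union bound.


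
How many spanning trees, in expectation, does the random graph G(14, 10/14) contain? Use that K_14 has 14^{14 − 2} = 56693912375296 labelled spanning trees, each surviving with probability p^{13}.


K_14 has 14^{14 − 2} = 56693912375296 labelled spanning trees.
For each such spanning tree H, let X_H = 1 if all 13 edges of H are present in G. Then P[X_H = 1] = p^{13} = (5/7)^{13} = 1220703125/96889010407.
By linearity of expectation: E[X] = Σ_H E[X_H] = 56693912375296 · p^{13} = 56693912375296 · 1220703125/96889010407 = 5000000000000/7.
Numerically: E[X] ≈ 7.143e+11.

E[X] = 56693912375296 · (5/7)^{13} = 5000000000000/7 ≈ 7.143e+11.


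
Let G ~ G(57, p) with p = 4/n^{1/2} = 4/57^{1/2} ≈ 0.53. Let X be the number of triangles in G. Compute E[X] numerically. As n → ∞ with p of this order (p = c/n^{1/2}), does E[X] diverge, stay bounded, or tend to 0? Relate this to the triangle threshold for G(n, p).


Number of potential triangles: C(57, 3) = 29260.
Each occurs with probability p³ ≈ (0.53)³ ≈ 1.48719e-01.
By linearity: E[X] = C(57, 3)·p³ ≈ 29260 · 1.48719e-01 ≈ 4351.530.
Since α = 1/2 < 1, p = c/n^{1/2} ≫ 1/n is above the triangle threshold p ~ 1/n. Asymptotically E[X] ~ (c³/6)·n^{3(1−α)} = (4³/6)·n^{1.5} → ∞; triangles are abundant w.h.p.

E[X] ≈ 4351.530; in regime p = Θ(1/n^{1/2}) E[X] diverges (above the triangle threshold p ~ 1/n).


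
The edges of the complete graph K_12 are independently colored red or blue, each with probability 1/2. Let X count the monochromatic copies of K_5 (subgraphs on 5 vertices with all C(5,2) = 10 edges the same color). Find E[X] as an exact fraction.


Let X = Σ_S X_S over the C(12, 5) = 792 subsets S of size 5, where X_S = 1 if the K_5 on S is monochromatic.
For a fixed S, the K_5 on S has C(5, 2) = 10 edges. P[all 10 edges red] = (1/2)^10, and likewise for blue, so P[monochromatic] = 2·(1/2)^10 = 2^{1 − 10} = 1/512.
By linearity of expectation: E[X] = C(12, 5) · 2^{1 − 10} = 792 · 1/512 = 99/64.
Numerically: E[X] ≈ 1.546875.

E[X] = C(12,5)·2^(1−C(5,2)) = 99/64 ≈ 1.546875.


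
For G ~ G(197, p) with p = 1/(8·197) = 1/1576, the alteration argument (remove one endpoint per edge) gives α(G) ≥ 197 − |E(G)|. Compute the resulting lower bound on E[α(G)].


E[|E(G)|] = C(197, 2)·p = 19306 · (1/1576) = 49/4.
E[α(G)] ≥ n − E[|E(G)|] = 197 − 49/4 = 739/4.
Numerically: ≈ 184.75000.
(This is only a lower bound; the true E[α(G)] may be larger.)

E[α(G)] ≥ 739/4 ≈ 184.75000.


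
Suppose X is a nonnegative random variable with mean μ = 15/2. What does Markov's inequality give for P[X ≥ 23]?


μ = E[X] = 15/2, a = 23.
Markov: P[X ≥ 23] ≤ μ/a = (15/2)/23 = 15/46.
Numerically: ≈ 0.326087.
(Since a = 23 > μ = 7.500000, the bound 15/46 is < 1 and informative.)

P[X ≥ 23] ≤ 15/46 ≈ 0.326087.


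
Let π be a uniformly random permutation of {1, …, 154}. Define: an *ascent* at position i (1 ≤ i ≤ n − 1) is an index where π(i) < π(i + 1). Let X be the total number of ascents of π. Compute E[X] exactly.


Write X = Σ X_I over i = 1, …, 153, with X_I the indicator of one ascent.
There are 153 indicators.
For each fixed i, the pair (π(i), π(i+1)) is a uniformly random ordered pair of distinct values from {1, …, 154}; by symmetry P[π(i) < π(i+1)] = 1/2.
By linearity: E[X] = 153 · (1/2) = (154 − 1) · (1/2) = 153/2 ≈ 76.500000.

E[X] = 153/2 = 76.500000.


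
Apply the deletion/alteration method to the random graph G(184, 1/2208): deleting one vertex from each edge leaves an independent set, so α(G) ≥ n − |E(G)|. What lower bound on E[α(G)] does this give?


E[|E(G)|] = C(184, 2)·p = 16836 · (1/2208) = 61/8.
E[α(G)] ≥ n − E[|E(G)|] = 184 − 61/8 = 1411/8.
Numerically: ≈ 176.3750.
(This is only a lower bound; the true E[α(G)] may be larger.)

E[α(G)] ≥ 1411/8 ≈ 176.3750.


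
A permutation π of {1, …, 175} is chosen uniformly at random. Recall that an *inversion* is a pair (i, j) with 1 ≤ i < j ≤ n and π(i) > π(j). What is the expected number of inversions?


Write X = Σ X_I over the C(175, 2) = 15225 pairs i < j, with X_I the indicator of one inversion.
There are 15225 indicators.
For each fixed pair i < j, the values π(i) and π(j) are two distinct elements of {1, …, 175} in uniformly random order; by symmetry P[π(i) > π(j)] = 1/2.
By linearity: E[X] = 15225 · (1/2) = C(175, 2) · (1/2) = 15225/2 = 15225/2 ≈ 7612.500000.

E[X] = 15225/2 = 7612.500000.
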